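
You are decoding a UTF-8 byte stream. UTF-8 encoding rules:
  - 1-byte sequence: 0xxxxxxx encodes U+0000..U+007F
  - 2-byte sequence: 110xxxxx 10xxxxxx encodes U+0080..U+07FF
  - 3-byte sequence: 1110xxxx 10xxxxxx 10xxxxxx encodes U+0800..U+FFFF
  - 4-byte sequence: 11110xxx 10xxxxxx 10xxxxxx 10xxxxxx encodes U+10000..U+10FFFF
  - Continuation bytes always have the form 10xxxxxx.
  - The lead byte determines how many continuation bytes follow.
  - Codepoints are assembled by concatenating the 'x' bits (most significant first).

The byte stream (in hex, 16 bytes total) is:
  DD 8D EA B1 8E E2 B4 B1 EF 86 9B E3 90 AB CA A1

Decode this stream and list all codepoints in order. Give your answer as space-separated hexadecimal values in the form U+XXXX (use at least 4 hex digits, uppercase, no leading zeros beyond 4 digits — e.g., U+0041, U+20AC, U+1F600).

Byte[0]=DD: 2-byte lead, need 1 cont bytes. acc=0x1D
Byte[1]=8D: continuation. acc=(acc<<6)|0x0D=0x74D
Completed: cp=U+074D (starts at byte 0)
Byte[2]=EA: 3-byte lead, need 2 cont bytes. acc=0xA
Byte[3]=B1: continuation. acc=(acc<<6)|0x31=0x2B1
Byte[4]=8E: continuation. acc=(acc<<6)|0x0E=0xAC4E
Completed: cp=U+AC4E (starts at byte 2)
Byte[5]=E2: 3-byte lead, need 2 cont bytes. acc=0x2
Byte[6]=B4: continuation. acc=(acc<<6)|0x34=0xB4
Byte[7]=B1: continuation. acc=(acc<<6)|0x31=0x2D31
Completed: cp=U+2D31 (starts at byte 5)
Byte[8]=EF: 3-byte lead, need 2 cont bytes. acc=0xF
Byte[9]=86: continuation. acc=(acc<<6)|0x06=0x3C6
Byte[10]=9B: continuation. acc=(acc<<6)|0x1B=0xF19B
Completed: cp=U+F19B (starts at byte 8)
Byte[11]=E3: 3-byte lead, need 2 cont bytes. acc=0x3
Byte[12]=90: continuation. acc=(acc<<6)|0x10=0xD0
Byte[13]=AB: continuation. acc=(acc<<6)|0x2B=0x342B
Completed: cp=U+342B (starts at byte 11)
Byte[14]=CA: 2-byte lead, need 1 cont bytes. acc=0xA
Byte[15]=A1: continuation. acc=(acc<<6)|0x21=0x2A1
Completed: cp=U+02A1 (starts at byte 14)

Answer: U+074D U+AC4E U+2D31 U+F19B U+342B U+02A1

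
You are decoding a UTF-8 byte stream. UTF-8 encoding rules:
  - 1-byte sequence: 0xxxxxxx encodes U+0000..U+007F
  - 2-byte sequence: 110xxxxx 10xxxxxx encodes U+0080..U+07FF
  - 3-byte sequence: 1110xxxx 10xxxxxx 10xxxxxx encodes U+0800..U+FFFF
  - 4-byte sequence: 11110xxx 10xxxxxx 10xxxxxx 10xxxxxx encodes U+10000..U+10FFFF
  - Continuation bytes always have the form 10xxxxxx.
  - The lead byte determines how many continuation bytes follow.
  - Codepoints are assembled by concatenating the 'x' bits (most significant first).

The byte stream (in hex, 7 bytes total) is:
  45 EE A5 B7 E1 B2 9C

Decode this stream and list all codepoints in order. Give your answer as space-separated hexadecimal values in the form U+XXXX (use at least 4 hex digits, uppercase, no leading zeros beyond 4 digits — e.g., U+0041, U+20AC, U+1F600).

Answer: U+0045 U+E977 U+1C9C

Derivation:
Byte[0]=45: 1-byte ASCII. cp=U+0045
Byte[1]=EE: 3-byte lead, need 2 cont bytes. acc=0xE
Byte[2]=A5: continuation. acc=(acc<<6)|0x25=0x3A5
Byte[3]=B7: continuation. acc=(acc<<6)|0x37=0xE977
Completed: cp=U+E977 (starts at byte 1)
Byte[4]=E1: 3-byte lead, need 2 cont bytes. acc=0x1
Byte[5]=B2: continuation. acc=(acc<<6)|0x32=0x72
Byte[6]=9C: continuation. acc=(acc<<6)|0x1C=0x1C9C
Completed: cp=U+1C9C (starts at byte 4)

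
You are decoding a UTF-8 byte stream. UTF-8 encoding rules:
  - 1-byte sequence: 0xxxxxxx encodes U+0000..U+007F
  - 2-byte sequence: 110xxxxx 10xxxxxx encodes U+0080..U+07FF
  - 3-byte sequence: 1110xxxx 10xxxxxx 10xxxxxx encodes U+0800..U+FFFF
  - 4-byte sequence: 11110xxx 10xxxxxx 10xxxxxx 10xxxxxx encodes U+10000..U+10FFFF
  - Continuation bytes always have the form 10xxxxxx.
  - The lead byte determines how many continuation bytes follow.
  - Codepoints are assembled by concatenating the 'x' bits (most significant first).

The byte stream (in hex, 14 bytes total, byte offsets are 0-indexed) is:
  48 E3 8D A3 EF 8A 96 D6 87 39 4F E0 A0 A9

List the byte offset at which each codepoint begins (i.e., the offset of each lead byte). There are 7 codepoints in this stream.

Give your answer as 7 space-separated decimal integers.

Answer: 0 1 4 7 9 10 11

Derivation:
Byte[0]=48: 1-byte ASCII. cp=U+0048
Byte[1]=E3: 3-byte lead, need 2 cont bytes. acc=0x3
Byte[2]=8D: continuation. acc=(acc<<6)|0x0D=0xCD
Byte[3]=A3: continuation. acc=(acc<<6)|0x23=0x3363
Completed: cp=U+3363 (starts at byte 1)
Byte[4]=EF: 3-byte lead, need 2 cont bytes. acc=0xF
Byte[5]=8A: continuation. acc=(acc<<6)|0x0A=0x3CA
Byte[6]=96: continuation. acc=(acc<<6)|0x16=0xF296
Completed: cp=U+F296 (starts at byte 4)
Byte[7]=D6: 2-byte lead, need 1 cont bytes. acc=0x16
Byte[8]=87: continuation. acc=(acc<<6)|0x07=0x587
Completed: cp=U+0587 (starts at byte 7)
Byte[9]=39: 1-byte ASCII. cp=U+0039
Byte[10]=4F: 1-byte ASCII. cp=U+004F
Byte[11]=E0: 3-byte lead, need 2 cont bytes. acc=0x0
Byte[12]=A0: continuation. acc=(acc<<6)|0x20=0x20
Byte[13]=A9: continuation. acc=(acc<<6)|0x29=0x829
Completed: cp=U+0829 (starts at byte 11)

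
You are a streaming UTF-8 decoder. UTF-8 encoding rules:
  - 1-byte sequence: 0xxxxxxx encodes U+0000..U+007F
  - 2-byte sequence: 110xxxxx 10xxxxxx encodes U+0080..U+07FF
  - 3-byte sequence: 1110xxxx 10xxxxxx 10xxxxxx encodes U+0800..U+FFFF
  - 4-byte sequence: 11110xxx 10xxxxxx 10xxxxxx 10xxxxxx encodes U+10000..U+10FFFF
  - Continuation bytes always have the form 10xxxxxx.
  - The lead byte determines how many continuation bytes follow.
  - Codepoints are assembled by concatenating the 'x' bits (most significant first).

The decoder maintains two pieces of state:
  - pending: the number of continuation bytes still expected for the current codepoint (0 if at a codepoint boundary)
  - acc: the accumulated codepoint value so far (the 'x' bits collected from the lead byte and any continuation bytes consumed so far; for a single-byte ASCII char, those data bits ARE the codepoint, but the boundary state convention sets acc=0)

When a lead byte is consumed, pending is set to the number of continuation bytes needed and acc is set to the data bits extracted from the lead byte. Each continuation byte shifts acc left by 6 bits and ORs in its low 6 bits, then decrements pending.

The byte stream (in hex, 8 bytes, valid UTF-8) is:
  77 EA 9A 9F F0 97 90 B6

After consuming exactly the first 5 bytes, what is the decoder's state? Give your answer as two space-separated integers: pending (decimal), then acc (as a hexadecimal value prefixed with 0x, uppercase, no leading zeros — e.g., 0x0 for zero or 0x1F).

Byte[0]=77: 1-byte. pending=0, acc=0x0
Byte[1]=EA: 3-byte lead. pending=2, acc=0xA
Byte[2]=9A: continuation. acc=(acc<<6)|0x1A=0x29A, pending=1
Byte[3]=9F: continuation. acc=(acc<<6)|0x1F=0xA69F, pending=0
Byte[4]=F0: 4-byte lead. pending=3, acc=0x0

Answer: 3 0x0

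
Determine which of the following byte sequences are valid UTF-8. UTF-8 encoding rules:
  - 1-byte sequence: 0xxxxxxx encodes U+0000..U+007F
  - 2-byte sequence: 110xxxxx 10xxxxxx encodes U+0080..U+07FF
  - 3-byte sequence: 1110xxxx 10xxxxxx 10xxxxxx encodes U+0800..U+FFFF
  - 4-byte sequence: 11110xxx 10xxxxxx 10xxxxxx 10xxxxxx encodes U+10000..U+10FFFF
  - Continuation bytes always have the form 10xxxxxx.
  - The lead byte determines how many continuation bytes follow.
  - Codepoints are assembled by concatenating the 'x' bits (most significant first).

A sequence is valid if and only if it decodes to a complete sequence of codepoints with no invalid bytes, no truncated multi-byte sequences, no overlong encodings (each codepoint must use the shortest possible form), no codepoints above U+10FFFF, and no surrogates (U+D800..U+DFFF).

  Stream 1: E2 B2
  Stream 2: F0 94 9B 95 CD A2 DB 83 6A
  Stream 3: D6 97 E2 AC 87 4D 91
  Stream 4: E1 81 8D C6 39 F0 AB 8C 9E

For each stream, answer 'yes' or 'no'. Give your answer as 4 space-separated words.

Answer: no yes no no

Derivation:
Stream 1: error at byte offset 2. INVALID
Stream 2: decodes cleanly. VALID
Stream 3: error at byte offset 6. INVALID
Stream 4: error at byte offset 4. INVALID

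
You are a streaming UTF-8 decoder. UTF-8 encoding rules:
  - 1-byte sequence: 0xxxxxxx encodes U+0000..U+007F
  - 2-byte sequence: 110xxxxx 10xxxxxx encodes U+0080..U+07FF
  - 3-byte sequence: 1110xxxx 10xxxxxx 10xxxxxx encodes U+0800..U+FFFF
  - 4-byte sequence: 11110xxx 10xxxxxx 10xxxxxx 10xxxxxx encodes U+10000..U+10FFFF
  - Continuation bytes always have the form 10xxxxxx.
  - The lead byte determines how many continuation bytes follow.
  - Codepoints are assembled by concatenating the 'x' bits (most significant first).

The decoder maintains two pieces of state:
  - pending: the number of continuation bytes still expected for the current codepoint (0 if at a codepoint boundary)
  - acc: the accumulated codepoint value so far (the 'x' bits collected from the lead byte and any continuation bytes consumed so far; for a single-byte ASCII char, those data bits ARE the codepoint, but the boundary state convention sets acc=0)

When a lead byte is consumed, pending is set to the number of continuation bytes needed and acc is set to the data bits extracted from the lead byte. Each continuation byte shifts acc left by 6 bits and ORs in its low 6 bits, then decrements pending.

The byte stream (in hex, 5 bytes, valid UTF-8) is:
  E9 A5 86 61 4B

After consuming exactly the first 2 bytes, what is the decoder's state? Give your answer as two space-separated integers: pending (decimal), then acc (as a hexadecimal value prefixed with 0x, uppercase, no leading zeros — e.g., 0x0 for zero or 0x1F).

Byte[0]=E9: 3-byte lead. pending=2, acc=0x9
Byte[1]=A5: continuation. acc=(acc<<6)|0x25=0x265, pending=1

Answer: 1 0x265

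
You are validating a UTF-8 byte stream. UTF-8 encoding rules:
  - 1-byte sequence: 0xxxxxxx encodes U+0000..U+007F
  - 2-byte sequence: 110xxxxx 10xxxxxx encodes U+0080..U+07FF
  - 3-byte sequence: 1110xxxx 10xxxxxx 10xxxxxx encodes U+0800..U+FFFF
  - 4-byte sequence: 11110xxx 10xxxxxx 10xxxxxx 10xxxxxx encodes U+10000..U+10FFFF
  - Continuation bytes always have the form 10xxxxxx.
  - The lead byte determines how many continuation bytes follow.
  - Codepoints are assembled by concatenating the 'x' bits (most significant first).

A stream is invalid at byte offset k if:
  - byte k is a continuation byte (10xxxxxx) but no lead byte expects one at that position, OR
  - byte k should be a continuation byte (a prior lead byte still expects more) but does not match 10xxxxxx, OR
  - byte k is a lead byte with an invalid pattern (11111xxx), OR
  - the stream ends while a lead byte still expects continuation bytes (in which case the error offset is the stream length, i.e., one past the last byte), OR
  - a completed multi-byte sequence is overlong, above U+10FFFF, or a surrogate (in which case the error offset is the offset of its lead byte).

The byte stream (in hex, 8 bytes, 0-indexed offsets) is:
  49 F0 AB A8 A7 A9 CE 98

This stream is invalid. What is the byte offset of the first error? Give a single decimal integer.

Byte[0]=49: 1-byte ASCII. cp=U+0049
Byte[1]=F0: 4-byte lead, need 3 cont bytes. acc=0x0
Byte[2]=AB: continuation. acc=(acc<<6)|0x2B=0x2B
Byte[3]=A8: continuation. acc=(acc<<6)|0x28=0xAE8
Byte[4]=A7: continuation. acc=(acc<<6)|0x27=0x2BA27
Completed: cp=U+2BA27 (starts at byte 1)
Byte[5]=A9: INVALID lead byte (not 0xxx/110x/1110/11110)

Answer: 5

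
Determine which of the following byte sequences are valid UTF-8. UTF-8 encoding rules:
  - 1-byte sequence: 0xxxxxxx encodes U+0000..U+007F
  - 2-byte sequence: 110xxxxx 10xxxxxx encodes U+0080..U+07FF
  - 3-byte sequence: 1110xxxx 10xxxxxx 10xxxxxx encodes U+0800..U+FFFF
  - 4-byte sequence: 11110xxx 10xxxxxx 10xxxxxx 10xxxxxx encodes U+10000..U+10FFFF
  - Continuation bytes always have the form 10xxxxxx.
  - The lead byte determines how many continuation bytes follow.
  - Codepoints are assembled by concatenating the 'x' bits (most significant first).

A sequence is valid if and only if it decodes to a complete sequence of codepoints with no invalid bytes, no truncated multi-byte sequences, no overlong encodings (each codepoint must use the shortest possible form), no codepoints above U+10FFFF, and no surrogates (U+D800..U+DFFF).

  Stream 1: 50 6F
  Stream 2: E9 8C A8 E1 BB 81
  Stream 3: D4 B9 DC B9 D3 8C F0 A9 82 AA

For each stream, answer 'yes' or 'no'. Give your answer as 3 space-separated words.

Answer: yes yes yes

Derivation:
Stream 1: decodes cleanly. VALID
Stream 2: decodes cleanly. VALID
Stream 3: decodes cleanly. VALID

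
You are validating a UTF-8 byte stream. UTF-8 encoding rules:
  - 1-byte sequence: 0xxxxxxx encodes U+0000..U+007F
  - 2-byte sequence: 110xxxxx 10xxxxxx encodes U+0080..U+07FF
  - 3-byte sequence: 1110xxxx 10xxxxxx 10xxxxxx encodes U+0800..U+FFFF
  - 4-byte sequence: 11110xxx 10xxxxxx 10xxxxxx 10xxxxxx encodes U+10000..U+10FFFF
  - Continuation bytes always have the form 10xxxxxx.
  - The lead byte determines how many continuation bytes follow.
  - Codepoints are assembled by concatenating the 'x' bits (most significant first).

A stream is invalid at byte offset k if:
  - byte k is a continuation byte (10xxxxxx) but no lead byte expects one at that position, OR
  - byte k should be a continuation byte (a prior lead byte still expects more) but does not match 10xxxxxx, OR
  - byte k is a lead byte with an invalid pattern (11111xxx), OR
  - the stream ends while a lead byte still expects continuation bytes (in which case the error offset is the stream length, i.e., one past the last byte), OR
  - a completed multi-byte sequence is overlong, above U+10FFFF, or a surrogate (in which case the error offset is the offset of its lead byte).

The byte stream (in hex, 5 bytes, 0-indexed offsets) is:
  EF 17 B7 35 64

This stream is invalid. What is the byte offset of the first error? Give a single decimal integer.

Byte[0]=EF: 3-byte lead, need 2 cont bytes. acc=0xF
Byte[1]=17: expected 10xxxxxx continuation. INVALID

Answer: 1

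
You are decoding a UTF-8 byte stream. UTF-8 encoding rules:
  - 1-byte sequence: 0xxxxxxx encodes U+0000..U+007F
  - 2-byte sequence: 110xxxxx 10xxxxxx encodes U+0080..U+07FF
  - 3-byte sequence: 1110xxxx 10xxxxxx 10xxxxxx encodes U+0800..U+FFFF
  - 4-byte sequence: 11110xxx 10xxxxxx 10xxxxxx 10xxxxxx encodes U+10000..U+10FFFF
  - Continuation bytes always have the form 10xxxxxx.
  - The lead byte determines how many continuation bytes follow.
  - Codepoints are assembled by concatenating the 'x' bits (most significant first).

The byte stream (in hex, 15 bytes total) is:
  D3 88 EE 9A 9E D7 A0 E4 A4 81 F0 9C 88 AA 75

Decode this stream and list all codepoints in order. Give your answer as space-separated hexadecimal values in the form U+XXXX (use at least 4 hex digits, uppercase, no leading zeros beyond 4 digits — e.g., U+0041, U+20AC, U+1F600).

Byte[0]=D3: 2-byte lead, need 1 cont bytes. acc=0x13
Byte[1]=88: continuation. acc=(acc<<6)|0x08=0x4C8
Completed: cp=U+04C8 (starts at byte 0)
Byte[2]=EE: 3-byte lead, need 2 cont bytes. acc=0xE
Byte[3]=9A: continuation. acc=(acc<<6)|0x1A=0x39A
Byte[4]=9E: continuation. acc=(acc<<6)|0x1E=0xE69E
Completed: cp=U+E69E (starts at byte 2)
Byte[5]=D7: 2-byte lead, need 1 cont bytes. acc=0x17
Byte[6]=A0: continuation. acc=(acc<<6)|0x20=0x5E0
Completed: cp=U+05E0 (starts at byte 5)
Byte[7]=E4: 3-byte lead, need 2 cont bytes. acc=0x4
Byte[8]=A4: continuation. acc=(acc<<6)|0x24=0x124
Byte[9]=81: continuation. acc=(acc<<6)|0x01=0x4901
Completed: cp=U+4901 (starts at byte 7)
Byte[10]=F0: 4-byte lead, need 3 cont bytes. acc=0x0
Byte[11]=9C: continuation. acc=(acc<<6)|0x1C=0x1C
Byte[12]=88: continuation. acc=(acc<<6)|0x08=0x708
Byte[13]=AA: continuation. acc=(acc<<6)|0x2A=0x1C22A
Completed: cp=U+1C22A (starts at byte 10)
Byte[14]=75: 1-byte ASCII. cp=U+0075

Answer: U+04C8 U+E69E U+05E0 U+4901 U+1C22A U+0075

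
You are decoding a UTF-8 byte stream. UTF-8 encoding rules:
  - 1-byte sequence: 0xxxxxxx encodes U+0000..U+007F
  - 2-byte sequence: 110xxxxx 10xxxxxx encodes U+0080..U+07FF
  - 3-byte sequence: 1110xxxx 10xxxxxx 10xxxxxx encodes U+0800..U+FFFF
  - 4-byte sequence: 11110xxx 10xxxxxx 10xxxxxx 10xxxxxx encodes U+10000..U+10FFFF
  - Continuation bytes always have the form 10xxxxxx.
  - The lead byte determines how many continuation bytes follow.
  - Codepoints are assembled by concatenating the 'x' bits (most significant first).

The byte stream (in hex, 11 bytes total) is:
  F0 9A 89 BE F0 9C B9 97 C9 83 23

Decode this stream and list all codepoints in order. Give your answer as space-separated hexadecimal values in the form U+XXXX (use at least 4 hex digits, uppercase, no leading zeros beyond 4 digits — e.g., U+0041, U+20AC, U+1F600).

Answer: U+1A27E U+1CE57 U+0243 U+0023

Derivation:
Byte[0]=F0: 4-byte lead, need 3 cont bytes. acc=0x0
Byte[1]=9A: continuation. acc=(acc<<6)|0x1A=0x1A
Byte[2]=89: continuation. acc=(acc<<6)|0x09=0x689
Byte[3]=BE: continuation. acc=(acc<<6)|0x3E=0x1A27E
Completed: cp=U+1A27E (starts at byte 0)
Byte[4]=F0: 4-byte lead, need 3 cont bytes. acc=0x0
Byte[5]=9C: continuation. acc=(acc<<6)|0x1C=0x1C
Byte[6]=B9: continuation. acc=(acc<<6)|0x39=0x739
Byte[7]=97: continuation. acc=(acc<<6)|0x17=0x1CE57
Completed: cp=U+1CE57 (starts at byte 4)
Byte[8]=C9: 2-byte lead, need 1 cont bytes. acc=0x9
Byte[9]=83: continuation. acc=(acc<<6)|0x03=0x243
Completed: cp=U+0243 (starts at byte 8)
Byte[10]=23: 1-byte ASCII. cp=U+0023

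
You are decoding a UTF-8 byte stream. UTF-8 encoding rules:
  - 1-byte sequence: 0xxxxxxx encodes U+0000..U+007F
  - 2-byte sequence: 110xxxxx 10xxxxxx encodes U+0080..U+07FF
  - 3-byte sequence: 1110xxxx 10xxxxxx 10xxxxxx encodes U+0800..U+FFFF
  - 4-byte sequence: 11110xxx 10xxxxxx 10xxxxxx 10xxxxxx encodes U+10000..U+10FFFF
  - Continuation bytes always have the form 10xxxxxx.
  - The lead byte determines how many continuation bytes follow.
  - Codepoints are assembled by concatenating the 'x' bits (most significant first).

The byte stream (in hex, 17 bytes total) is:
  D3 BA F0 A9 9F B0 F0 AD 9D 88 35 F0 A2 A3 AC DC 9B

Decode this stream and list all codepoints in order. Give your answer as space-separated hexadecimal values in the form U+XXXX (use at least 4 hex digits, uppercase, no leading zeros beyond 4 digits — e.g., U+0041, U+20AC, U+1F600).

Byte[0]=D3: 2-byte lead, need 1 cont bytes. acc=0x13
Byte[1]=BA: continuation. acc=(acc<<6)|0x3A=0x4FA
Completed: cp=U+04FA (starts at byte 0)
Byte[2]=F0: 4-byte lead, need 3 cont bytes. acc=0x0
Byte[3]=A9: continuation. acc=(acc<<6)|0x29=0x29
Byte[4]=9F: continuation. acc=(acc<<6)|0x1F=0xA5F
Byte[5]=B0: continuation. acc=(acc<<6)|0x30=0x297F0
Completed: cp=U+297F0 (starts at byte 2)
Byte[6]=F0: 4-byte lead, need 3 cont bytes. acc=0x0
Byte[7]=AD: continuation. acc=(acc<<6)|0x2D=0x2D
Byte[8]=9D: continuation. acc=(acc<<6)|0x1D=0xB5D
Byte[9]=88: continuation. acc=(acc<<6)|0x08=0x2D748
Completed: cp=U+2D748 (starts at byte 6)
Byte[10]=35: 1-byte ASCII. cp=U+0035
Byte[11]=F0: 4-byte lead, need 3 cont bytes. acc=0x0
Byte[12]=A2: continuation. acc=(acc<<6)|0x22=0x22
Byte[13]=A3: continuation. acc=(acc<<6)|0x23=0x8A3
Byte[14]=AC: continuation. acc=(acc<<6)|0x2C=0x228EC
Completed: cp=U+228EC (starts at byte 11)
Byte[15]=DC: 2-byte lead, need 1 cont bytes. acc=0x1C
Byte[16]=9B: continuation. acc=(acc<<6)|0x1B=0x71B
Completed: cp=U+071B (starts at byte 15)

Answer: U+04FA U+297F0 U+2D748 U+0035 U+228EC U+071B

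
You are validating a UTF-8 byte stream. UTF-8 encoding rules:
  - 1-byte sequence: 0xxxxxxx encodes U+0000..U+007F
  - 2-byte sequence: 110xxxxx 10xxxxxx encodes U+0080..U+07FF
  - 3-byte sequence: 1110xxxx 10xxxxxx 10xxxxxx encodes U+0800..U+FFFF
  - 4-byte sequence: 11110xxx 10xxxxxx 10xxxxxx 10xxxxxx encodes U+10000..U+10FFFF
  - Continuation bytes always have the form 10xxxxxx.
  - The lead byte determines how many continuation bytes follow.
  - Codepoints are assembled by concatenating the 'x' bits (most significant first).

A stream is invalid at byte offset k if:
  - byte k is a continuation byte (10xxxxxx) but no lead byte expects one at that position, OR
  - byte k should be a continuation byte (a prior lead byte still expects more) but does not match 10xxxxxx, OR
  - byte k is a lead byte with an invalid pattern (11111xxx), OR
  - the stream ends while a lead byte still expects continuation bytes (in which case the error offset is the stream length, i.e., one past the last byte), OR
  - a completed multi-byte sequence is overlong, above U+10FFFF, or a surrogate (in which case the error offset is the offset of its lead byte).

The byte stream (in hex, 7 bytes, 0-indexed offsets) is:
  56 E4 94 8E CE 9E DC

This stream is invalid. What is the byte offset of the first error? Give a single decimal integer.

Byte[0]=56: 1-byte ASCII. cp=U+0056
Byte[1]=E4: 3-byte lead, need 2 cont bytes. acc=0x4
Byte[2]=94: continuation. acc=(acc<<6)|0x14=0x114
Byte[3]=8E: continuation. acc=(acc<<6)|0x0E=0x450E
Completed: cp=U+450E (starts at byte 1)
Byte[4]=CE: 2-byte lead, need 1 cont bytes. acc=0xE
Byte[5]=9E: continuation. acc=(acc<<6)|0x1E=0x39E
Completed: cp=U+039E (starts at byte 4)
Byte[6]=DC: 2-byte lead, need 1 cont bytes. acc=0x1C
Byte[7]: stream ended, expected continuation. INVALID

Answer: 7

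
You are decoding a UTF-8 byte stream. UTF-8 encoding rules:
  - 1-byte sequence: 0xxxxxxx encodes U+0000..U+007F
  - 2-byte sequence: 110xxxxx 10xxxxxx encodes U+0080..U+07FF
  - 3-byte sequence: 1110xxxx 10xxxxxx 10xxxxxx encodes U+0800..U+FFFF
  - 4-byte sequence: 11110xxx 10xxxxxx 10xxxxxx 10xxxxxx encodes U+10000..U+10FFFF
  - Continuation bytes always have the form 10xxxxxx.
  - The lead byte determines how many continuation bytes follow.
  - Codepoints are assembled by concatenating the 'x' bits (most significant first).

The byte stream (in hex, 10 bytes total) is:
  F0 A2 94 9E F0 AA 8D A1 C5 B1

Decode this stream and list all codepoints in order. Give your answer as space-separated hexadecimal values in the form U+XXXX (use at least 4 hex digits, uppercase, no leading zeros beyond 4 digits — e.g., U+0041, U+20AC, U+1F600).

Byte[0]=F0: 4-byte lead, need 3 cont bytes. acc=0x0
Byte[1]=A2: continuation. acc=(acc<<6)|0x22=0x22
Byte[2]=94: continuation. acc=(acc<<6)|0x14=0x894
Byte[3]=9E: continuation. acc=(acc<<6)|0x1E=0x2251E
Completed: cp=U+2251E (starts at byte 0)
Byte[4]=F0: 4-byte lead, need 3 cont bytes. acc=0x0
Byte[5]=AA: continuation. acc=(acc<<6)|0x2A=0x2A
Byte[6]=8D: continuation. acc=(acc<<6)|0x0D=0xA8D
Byte[7]=A1: continuation. acc=(acc<<6)|0x21=0x2A361
Completed: cp=U+2A361 (starts at byte 4)
Byte[8]=C5: 2-byte lead, need 1 cont bytes. acc=0x5
Byte[9]=B1: continuation. acc=(acc<<6)|0x31=0x171
Completed: cp=U+0171 (starts at byte 8)

Answer: U+2251E U+2A361 U+0171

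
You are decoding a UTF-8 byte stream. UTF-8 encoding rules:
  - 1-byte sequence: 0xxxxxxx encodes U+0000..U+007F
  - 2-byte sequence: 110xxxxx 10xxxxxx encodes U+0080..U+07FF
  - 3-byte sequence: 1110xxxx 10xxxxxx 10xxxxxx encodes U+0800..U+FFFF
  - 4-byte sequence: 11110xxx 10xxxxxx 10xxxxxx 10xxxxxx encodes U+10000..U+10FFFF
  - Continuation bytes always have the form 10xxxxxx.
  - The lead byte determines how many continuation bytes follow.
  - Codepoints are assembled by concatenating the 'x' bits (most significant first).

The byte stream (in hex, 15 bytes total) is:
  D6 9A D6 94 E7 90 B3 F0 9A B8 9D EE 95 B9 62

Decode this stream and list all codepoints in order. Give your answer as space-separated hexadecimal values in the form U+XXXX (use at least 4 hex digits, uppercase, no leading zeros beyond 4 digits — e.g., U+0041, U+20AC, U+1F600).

Answer: U+059A U+0594 U+7433 U+1AE1D U+E579 U+0062

Derivation:
Byte[0]=D6: 2-byte lead, need 1 cont bytes. acc=0x16
Byte[1]=9A: continuation. acc=(acc<<6)|0x1A=0x59A
Completed: cp=U+059A (starts at byte 0)
Byte[2]=D6: 2-byte lead, need 1 cont bytes. acc=0x16
Byte[3]=94: continuation. acc=(acc<<6)|0x14=0x594
Completed: cp=U+0594 (starts at byte 2)
Byte[4]=E7: 3-byte lead, need 2 cont bytes. acc=0x7
Byte[5]=90: continuation. acc=(acc<<6)|0x10=0x1D0
Byte[6]=B3: continuation. acc=(acc<<6)|0x33=0x7433
Completed: cp=U+7433 (starts at byte 4)
Byte[7]=F0: 4-byte lead, need 3 cont bytes. acc=0x0
Byte[8]=9A: continuation. acc=(acc<<6)|0x1A=0x1A
Byte[9]=B8: continuation. acc=(acc<<6)|0x38=0x6B8
Byte[10]=9D: continuation. acc=(acc<<6)|0x1D=0x1AE1D
Completed: cp=U+1AE1D (starts at byte 7)
Byte[11]=EE: 3-byte lead, need 2 cont bytes. acc=0xE
Byte[12]=95: continuation. acc=(acc<<6)|0x15=0x395
Byte[13]=B9: continuation. acc=(acc<<6)|0x39=0xE579
Completed: cp=U+E579 (starts at byte 11)
Byte[14]=62: 1-byte ASCII. cp=U+0062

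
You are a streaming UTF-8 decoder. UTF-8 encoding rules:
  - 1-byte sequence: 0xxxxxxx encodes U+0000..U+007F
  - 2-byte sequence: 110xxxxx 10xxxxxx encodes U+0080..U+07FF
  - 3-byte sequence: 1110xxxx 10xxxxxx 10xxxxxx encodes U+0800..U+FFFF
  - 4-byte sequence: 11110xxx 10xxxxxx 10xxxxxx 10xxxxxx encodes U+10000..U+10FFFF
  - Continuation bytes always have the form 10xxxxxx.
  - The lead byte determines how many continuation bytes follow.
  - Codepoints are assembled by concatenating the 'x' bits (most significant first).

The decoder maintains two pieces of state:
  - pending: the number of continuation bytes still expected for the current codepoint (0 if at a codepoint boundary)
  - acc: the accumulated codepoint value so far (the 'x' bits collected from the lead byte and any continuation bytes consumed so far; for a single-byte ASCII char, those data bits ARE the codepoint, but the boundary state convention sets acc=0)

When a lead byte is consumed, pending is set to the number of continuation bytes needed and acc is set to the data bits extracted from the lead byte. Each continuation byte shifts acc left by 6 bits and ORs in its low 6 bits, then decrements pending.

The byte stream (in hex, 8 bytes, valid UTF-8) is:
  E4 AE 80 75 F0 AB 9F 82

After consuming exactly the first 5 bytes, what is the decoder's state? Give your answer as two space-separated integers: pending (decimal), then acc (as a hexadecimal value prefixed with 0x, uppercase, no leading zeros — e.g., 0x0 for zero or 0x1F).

Answer: 3 0x0

Derivation:
Byte[0]=E4: 3-byte lead. pending=2, acc=0x4
Byte[1]=AE: continuation. acc=(acc<<6)|0x2E=0x12E, pending=1
Byte[2]=80: continuation. acc=(acc<<6)|0x00=0x4B80, pending=0
Byte[3]=75: 1-byte. pending=0, acc=0x0
Byte[4]=F0: 4-byte lead. pending=3, acc=0x0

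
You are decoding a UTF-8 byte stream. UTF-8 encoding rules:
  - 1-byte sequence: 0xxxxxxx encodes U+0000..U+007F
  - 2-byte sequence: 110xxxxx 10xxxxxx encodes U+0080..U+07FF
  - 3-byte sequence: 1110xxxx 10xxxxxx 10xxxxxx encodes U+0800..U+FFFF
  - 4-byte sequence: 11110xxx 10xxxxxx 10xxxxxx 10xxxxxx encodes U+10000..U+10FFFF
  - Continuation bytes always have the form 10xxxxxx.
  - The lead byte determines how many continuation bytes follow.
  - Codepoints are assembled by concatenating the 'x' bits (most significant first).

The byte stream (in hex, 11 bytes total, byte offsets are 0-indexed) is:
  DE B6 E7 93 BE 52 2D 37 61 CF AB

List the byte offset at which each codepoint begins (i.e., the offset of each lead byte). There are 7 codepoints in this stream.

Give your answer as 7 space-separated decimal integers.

Byte[0]=DE: 2-byte lead, need 1 cont bytes. acc=0x1E
Byte[1]=B6: continuation. acc=(acc<<6)|0x36=0x7B6
Completed: cp=U+07B6 (starts at byte 0)
Byte[2]=E7: 3-byte lead, need 2 cont bytes. acc=0x7
Byte[3]=93: continuation. acc=(acc<<6)|0x13=0x1D3
Byte[4]=BE: continuation. acc=(acc<<6)|0x3E=0x74FE
Completed: cp=U+74FE (starts at byte 2)
Byte[5]=52: 1-byte ASCII. cp=U+0052
Byte[6]=2D: 1-byte ASCII. cp=U+002D
Byte[7]=37: 1-byte ASCII. cp=U+0037
Byte[8]=61: 1-byte ASCII. cp=U+0061
Byte[9]=CF: 2-byte lead, need 1 cont bytes. acc=0xF
Byte[10]=AB: continuation. acc=(acc<<6)|0x2B=0x3EB
Completed: cp=U+03EB (starts at byte 9)

Answer: 0 2 5 6 7 8 9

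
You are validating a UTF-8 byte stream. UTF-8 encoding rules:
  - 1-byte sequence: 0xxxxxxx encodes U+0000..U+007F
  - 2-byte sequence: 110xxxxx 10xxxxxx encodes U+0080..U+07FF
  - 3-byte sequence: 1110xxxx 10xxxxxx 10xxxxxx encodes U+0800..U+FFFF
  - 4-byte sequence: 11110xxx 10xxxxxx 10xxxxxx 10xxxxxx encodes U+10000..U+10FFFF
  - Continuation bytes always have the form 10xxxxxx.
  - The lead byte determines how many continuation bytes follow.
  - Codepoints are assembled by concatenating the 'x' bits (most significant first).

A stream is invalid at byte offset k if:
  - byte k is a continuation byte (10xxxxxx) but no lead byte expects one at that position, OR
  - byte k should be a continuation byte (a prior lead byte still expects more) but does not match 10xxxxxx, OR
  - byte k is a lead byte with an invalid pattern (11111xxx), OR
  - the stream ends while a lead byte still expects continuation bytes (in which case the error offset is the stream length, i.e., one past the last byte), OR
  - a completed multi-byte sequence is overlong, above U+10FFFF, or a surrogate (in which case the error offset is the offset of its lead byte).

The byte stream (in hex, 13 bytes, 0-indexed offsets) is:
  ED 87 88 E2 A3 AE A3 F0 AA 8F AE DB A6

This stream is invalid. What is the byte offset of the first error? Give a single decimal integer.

Answer: 6

Derivation:
Byte[0]=ED: 3-byte lead, need 2 cont bytes. acc=0xD
Byte[1]=87: continuation. acc=(acc<<6)|0x07=0x347
Byte[2]=88: continuation. acc=(acc<<6)|0x08=0xD1C8
Completed: cp=U+D1C8 (starts at byte 0)
Byte[3]=E2: 3-byte lead, need 2 cont bytes. acc=0x2
Byte[4]=A3: continuation. acc=(acc<<6)|0x23=0xA3
Byte[5]=AE: continuation. acc=(acc<<6)|0x2E=0x28EE
Completed: cp=U+28EE (starts at byte 3)
Byte[6]=A3: INVALID lead byte (not 0xxx/110x/1110/11110)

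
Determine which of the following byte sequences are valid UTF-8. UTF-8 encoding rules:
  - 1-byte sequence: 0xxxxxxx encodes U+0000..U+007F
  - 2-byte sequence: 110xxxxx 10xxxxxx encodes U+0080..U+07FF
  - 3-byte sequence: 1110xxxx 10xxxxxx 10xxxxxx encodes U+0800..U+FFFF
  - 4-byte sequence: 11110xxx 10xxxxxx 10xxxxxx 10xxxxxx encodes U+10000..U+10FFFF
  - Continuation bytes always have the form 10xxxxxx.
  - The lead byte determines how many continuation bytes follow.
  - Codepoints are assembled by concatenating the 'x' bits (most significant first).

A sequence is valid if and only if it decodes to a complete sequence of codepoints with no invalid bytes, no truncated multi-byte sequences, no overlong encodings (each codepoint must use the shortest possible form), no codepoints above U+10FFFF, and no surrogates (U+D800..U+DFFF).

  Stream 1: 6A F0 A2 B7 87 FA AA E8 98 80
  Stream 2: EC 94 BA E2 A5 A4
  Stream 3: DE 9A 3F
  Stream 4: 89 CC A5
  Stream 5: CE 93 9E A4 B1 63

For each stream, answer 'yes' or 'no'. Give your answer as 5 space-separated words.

Stream 1: error at byte offset 5. INVALID
Stream 2: decodes cleanly. VALID
Stream 3: decodes cleanly. VALID
Stream 4: error at byte offset 0. INVALID
Stream 5: error at byte offset 2. INVALID

Answer: no yes yes no no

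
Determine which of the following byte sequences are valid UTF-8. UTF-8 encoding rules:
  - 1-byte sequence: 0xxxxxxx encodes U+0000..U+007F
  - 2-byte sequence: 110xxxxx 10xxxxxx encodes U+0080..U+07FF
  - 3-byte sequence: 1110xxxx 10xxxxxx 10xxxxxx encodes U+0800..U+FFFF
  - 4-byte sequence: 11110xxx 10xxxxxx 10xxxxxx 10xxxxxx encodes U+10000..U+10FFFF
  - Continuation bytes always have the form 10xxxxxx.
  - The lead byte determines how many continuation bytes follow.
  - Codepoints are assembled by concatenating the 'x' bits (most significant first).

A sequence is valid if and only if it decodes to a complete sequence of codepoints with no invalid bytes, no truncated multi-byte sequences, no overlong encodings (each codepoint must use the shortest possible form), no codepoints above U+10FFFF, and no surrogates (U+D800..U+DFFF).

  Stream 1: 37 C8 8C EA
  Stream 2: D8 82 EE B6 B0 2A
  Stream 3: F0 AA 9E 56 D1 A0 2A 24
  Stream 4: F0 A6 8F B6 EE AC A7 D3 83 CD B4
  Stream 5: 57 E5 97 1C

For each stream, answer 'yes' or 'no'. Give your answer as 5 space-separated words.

Answer: no yes no yes no

Derivation:
Stream 1: error at byte offset 4. INVALID
Stream 2: decodes cleanly. VALID
Stream 3: error at byte offset 3. INVALID
Stream 4: decodes cleanly. VALID
Stream 5: error at byte offset 3. INVALID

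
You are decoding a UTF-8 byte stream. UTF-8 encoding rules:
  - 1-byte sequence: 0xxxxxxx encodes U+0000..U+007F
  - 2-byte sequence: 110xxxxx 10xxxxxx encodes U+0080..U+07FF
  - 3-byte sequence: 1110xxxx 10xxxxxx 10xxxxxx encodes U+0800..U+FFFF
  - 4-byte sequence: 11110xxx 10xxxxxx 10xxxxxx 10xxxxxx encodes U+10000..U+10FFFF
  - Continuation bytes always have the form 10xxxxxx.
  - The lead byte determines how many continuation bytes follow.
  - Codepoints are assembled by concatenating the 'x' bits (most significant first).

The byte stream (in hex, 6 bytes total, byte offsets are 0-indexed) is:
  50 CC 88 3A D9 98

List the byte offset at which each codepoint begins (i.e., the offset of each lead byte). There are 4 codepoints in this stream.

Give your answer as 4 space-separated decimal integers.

Answer: 0 1 3 4

Derivation:
Byte[0]=50: 1-byte ASCII. cp=U+0050
Byte[1]=CC: 2-byte lead, need 1 cont bytes. acc=0xC
Byte[2]=88: continuation. acc=(acc<<6)|0x08=0x308
Completed: cp=U+0308 (starts at byte 1)
Byte[3]=3A: 1-byte ASCII. cp=U+003A
Byte[4]=D9: 2-byte lead, need 1 cont bytes. acc=0x19
Byte[5]=98: continuation. acc=(acc<<6)|0x18=0x658
Completed: cp=U+0658 (starts at byte 4)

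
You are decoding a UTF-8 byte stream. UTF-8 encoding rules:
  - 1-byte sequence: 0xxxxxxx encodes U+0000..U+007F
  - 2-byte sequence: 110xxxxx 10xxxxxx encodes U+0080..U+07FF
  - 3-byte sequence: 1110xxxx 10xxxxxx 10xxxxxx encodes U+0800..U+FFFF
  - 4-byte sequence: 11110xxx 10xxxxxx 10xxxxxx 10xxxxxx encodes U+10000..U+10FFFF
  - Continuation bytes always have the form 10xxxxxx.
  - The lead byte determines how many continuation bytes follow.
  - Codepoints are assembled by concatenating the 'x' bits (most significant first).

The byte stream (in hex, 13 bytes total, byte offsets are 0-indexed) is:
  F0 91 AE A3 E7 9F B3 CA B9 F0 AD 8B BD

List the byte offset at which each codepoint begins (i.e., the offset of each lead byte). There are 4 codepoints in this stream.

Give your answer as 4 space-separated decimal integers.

Byte[0]=F0: 4-byte lead, need 3 cont bytes. acc=0x0
Byte[1]=91: continuation. acc=(acc<<6)|0x11=0x11
Byte[2]=AE: continuation. acc=(acc<<6)|0x2E=0x46E
Byte[3]=A3: continuation. acc=(acc<<6)|0x23=0x11BA3
Completed: cp=U+11BA3 (starts at byte 0)
Byte[4]=E7: 3-byte lead, need 2 cont bytes. acc=0x7
Byte[5]=9F: continuation. acc=(acc<<6)|0x1F=0x1DF
Byte[6]=B3: continuation. acc=(acc<<6)|0x33=0x77F3
Completed: cp=U+77F3 (starts at byte 4)
Byte[7]=CA: 2-byte lead, need 1 cont bytes. acc=0xA
Byte[8]=B9: continuation. acc=(acc<<6)|0x39=0x2B9
Completed: cp=U+02B9 (starts at byte 7)
Byte[9]=F0: 4-byte lead, need 3 cont bytes. acc=0x0
Byte[10]=AD: continuation. acc=(acc<<6)|0x2D=0x2D
Byte[11]=8B: continuation. acc=(acc<<6)|0x0B=0xB4B
Byte[12]=BD: continuation. acc=(acc<<6)|0x3D=0x2D2FD
Completed: cp=U+2D2FD (starts at byte 9)

Answer: 0 4 7 9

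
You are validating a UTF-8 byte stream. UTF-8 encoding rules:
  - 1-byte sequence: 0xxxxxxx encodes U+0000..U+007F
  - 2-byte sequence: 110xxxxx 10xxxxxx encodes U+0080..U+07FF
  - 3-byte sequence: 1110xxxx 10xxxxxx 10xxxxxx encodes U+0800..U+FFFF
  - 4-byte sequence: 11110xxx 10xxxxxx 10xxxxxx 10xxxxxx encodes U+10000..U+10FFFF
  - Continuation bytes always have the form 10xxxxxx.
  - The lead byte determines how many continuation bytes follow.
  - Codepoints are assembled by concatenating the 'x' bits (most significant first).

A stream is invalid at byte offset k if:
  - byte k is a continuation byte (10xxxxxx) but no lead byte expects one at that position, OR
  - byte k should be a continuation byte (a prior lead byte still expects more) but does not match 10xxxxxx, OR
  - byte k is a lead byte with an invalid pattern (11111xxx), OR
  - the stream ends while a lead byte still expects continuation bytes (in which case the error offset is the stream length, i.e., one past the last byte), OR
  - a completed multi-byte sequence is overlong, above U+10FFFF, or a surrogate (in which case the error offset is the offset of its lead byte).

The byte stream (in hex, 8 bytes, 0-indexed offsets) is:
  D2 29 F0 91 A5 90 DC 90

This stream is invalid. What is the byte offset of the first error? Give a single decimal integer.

Answer: 1

Derivation:
Byte[0]=D2: 2-byte lead, need 1 cont bytes. acc=0x12
Byte[1]=29: expected 10xxxxxx continuation. INVALID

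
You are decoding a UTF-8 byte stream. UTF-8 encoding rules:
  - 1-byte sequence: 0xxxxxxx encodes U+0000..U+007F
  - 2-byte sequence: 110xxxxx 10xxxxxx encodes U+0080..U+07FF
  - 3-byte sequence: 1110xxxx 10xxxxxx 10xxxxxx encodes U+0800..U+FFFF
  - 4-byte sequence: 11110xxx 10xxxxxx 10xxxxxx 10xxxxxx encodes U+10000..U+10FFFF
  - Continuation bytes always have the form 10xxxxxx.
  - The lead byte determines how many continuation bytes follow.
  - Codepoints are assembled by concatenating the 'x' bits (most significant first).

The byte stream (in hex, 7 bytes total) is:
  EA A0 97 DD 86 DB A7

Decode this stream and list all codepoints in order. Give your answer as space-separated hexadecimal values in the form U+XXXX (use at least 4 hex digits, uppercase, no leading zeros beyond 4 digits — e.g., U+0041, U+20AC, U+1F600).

Byte[0]=EA: 3-byte lead, need 2 cont bytes. acc=0xA
Byte[1]=A0: continuation. acc=(acc<<6)|0x20=0x2A0
Byte[2]=97: continuation. acc=(acc<<6)|0x17=0xA817
Completed: cp=U+A817 (starts at byte 0)
Byte[3]=DD: 2-byte lead, need 1 cont bytes. acc=0x1D
Byte[4]=86: continuation. acc=(acc<<6)|0x06=0x746
Completed: cp=U+0746 (starts at byte 3)
Byte[5]=DB: 2-byte lead, need 1 cont bytes. acc=0x1B
Byte[6]=A7: continuation. acc=(acc<<6)|0x27=0x6E7
Completed: cp=U+06E7 (starts at byte 5)

Answer: U+A817 U+0746 U+06E7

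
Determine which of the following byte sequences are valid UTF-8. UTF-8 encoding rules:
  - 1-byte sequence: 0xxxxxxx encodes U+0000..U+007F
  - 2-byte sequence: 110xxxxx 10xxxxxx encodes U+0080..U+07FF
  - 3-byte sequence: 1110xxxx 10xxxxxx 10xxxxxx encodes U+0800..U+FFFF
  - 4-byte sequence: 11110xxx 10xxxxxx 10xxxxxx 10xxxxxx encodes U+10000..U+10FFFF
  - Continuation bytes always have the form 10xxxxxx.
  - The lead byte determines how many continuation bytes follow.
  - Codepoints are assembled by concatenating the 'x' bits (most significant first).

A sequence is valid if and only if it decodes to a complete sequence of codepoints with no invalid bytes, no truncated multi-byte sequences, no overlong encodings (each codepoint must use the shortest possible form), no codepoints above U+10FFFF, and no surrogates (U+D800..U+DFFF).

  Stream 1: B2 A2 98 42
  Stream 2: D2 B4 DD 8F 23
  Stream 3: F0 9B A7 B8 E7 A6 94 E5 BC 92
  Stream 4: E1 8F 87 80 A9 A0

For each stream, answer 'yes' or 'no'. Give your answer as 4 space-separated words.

Stream 1: error at byte offset 0. INVALID
Stream 2: decodes cleanly. VALID
Stream 3: decodes cleanly. VALID
Stream 4: error at byte offset 3. INVALID

Answer: no yes yes no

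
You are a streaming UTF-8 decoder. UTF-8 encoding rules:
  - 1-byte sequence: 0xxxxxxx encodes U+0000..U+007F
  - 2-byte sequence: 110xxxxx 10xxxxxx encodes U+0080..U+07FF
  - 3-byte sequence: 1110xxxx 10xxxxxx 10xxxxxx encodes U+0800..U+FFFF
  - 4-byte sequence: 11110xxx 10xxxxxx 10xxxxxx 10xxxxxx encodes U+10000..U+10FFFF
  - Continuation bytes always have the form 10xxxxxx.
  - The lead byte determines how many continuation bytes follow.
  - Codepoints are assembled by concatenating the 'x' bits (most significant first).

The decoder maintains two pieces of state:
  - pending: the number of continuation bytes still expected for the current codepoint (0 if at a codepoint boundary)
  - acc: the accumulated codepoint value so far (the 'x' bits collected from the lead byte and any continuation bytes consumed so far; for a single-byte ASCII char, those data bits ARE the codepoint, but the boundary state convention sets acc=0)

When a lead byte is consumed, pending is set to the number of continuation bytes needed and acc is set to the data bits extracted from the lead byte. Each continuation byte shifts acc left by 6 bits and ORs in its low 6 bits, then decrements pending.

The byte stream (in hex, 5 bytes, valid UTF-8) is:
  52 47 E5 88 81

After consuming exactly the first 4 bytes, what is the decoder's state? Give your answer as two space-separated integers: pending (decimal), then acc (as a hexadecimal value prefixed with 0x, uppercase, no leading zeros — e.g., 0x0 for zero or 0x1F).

Answer: 1 0x148

Derivation:
Byte[0]=52: 1-byte. pending=0, acc=0x0
Byte[1]=47: 1-byte. pending=0, acc=0x0
Byte[2]=E5: 3-byte lead. pending=2, acc=0x5
Byte[3]=88: continuation. acc=(acc<<6)|0x08=0x148, pending=1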